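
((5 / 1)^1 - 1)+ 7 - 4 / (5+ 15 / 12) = 259 / 25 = 10.36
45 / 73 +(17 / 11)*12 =15387 / 803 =19.16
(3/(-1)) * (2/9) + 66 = 196/3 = 65.33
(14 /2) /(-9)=-7 /9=-0.78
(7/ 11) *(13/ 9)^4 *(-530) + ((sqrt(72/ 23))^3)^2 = -1262293577362/ 878104557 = -1437.52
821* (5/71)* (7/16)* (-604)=-4338985/284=-15278.12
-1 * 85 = -85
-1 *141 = -141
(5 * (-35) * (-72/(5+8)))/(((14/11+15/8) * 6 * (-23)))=-2.23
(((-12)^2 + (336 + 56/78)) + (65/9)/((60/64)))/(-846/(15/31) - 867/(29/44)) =-0.16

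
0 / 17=0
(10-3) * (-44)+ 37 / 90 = -27683 / 90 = -307.59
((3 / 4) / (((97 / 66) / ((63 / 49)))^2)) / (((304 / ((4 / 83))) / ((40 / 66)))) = 40095 / 727061657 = 0.00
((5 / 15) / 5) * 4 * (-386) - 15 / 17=-26473 / 255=-103.82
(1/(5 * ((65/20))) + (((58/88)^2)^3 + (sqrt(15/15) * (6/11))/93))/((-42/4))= -2184108346439/153525460408320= -0.01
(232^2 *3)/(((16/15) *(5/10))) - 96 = 302664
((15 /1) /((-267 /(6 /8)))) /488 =-15 /173728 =-0.00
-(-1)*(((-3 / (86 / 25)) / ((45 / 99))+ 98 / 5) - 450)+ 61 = -159667 / 430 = -371.32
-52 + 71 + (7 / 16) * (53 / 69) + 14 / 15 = 111887 / 5520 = 20.27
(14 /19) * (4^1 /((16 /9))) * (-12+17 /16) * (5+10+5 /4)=-716625 /2432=-294.66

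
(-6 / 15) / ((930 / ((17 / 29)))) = -17 / 67425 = -0.00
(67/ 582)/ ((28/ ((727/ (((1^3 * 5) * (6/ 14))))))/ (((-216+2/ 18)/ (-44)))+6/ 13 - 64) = -1230340631/ 678883506492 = -0.00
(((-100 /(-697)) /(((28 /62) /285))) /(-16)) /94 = -220875 /3669008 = -0.06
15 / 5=3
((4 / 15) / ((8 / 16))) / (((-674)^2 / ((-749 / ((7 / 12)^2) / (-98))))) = 5136 / 194770835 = 0.00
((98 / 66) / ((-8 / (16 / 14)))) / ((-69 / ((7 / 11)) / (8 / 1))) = 392 / 25047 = 0.02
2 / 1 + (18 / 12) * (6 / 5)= 3.80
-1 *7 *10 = -70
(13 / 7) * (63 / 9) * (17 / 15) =221 / 15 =14.73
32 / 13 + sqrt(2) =3.88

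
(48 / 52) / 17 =12 / 221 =0.05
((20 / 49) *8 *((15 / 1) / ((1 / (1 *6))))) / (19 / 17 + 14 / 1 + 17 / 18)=881280 / 48167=18.30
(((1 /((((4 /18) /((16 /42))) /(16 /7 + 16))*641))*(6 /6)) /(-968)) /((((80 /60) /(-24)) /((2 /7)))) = 6912 /26603423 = 0.00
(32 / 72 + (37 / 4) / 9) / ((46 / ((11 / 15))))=0.02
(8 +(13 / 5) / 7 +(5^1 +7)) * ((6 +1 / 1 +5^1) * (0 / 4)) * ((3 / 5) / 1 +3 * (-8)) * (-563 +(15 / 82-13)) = 0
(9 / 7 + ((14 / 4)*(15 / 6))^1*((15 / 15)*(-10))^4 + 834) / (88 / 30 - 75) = -9275205 / 7567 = -1225.74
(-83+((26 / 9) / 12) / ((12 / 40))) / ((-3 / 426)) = 11672.05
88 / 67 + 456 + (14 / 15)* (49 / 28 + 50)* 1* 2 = 185561 / 335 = 553.91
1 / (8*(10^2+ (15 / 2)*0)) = 1 / 800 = 0.00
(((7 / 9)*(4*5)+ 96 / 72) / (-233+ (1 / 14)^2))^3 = -26442284761088 / 69428051300097027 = -0.00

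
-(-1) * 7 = 7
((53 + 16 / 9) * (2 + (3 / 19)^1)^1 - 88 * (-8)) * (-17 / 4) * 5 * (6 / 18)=-11950745 / 2052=-5823.95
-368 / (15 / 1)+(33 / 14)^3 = -470737 / 41160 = -11.44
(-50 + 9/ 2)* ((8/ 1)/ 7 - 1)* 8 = -52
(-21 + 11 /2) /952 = -31 /1904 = -0.02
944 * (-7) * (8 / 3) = -52864 / 3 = -17621.33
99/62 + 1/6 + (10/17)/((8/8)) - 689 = -1085591/1581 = -686.65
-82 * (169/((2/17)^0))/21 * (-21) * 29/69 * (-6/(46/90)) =-36169380/529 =-68373.12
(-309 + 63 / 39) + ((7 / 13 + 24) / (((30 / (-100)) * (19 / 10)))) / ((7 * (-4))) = -122033 / 399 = -305.85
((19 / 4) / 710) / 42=19 / 119280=0.00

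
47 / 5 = 9.40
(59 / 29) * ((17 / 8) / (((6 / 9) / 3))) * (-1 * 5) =-45135 / 464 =-97.27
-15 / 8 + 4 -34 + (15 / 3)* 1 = -26.88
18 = 18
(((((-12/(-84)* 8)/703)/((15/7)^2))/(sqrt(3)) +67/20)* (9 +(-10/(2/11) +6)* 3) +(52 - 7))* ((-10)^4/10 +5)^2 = -842966865/2 - 11563664* sqrt(3)/703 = -421511923.05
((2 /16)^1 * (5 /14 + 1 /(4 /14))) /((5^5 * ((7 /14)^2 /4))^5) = 3538944 /2086162567138671875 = 0.00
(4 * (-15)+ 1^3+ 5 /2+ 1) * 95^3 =-95168625 /2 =-47584312.50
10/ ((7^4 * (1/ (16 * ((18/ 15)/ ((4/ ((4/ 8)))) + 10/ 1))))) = 232/ 343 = 0.68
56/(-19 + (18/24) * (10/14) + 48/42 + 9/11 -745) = -0.07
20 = 20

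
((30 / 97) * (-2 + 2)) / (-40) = 0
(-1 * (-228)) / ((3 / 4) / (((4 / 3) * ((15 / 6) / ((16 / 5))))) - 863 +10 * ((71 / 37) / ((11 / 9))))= -2319900 / 8613949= -0.27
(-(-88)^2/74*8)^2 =959512576/1369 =700885.74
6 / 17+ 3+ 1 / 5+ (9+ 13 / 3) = 4306 / 255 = 16.89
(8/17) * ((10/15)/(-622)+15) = 111952/15861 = 7.06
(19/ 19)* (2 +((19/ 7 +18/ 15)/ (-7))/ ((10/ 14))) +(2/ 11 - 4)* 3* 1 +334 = 623243/ 1925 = 323.76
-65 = -65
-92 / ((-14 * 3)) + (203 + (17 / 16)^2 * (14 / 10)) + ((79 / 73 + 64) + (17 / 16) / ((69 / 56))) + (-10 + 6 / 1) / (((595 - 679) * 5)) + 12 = 1835724443 / 6447360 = 284.72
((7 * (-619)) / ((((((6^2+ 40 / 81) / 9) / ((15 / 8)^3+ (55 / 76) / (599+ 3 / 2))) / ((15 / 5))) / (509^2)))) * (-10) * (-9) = -8510113024409873382975 / 17267958784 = -492826808939.06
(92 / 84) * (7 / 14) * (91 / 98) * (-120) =-2990 / 49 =-61.02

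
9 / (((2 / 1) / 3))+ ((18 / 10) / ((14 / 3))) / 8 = 7587 / 560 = 13.55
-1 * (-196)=196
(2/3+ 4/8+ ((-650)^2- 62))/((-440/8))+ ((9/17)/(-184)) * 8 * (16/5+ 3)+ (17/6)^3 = -7658.11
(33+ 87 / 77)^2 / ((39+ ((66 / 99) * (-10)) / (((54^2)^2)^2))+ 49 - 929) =-374508831720920583168 / 270388855877819359373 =-1.39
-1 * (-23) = 23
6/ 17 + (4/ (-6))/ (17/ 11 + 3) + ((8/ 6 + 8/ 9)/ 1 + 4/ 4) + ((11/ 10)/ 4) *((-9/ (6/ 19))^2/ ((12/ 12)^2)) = 27759983/ 122400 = 226.80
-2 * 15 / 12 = -5 / 2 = -2.50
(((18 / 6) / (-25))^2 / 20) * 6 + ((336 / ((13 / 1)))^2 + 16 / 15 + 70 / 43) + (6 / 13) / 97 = 8864906576819 / 13216856250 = 670.73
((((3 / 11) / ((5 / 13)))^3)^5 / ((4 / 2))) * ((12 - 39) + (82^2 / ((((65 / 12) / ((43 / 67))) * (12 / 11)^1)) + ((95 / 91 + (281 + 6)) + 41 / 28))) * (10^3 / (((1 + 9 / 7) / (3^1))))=20519091129690835899779145405159 / 5466320846696262050781250000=3753.73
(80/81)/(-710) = -8/5751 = -0.00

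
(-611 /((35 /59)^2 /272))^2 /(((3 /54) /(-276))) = -1662684553974860163072 /1500625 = -1107994704856216.69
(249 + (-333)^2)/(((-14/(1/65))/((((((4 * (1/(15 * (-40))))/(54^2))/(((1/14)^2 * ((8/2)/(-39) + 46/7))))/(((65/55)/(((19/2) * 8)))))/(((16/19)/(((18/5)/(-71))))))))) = -3604186817/110026215000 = -0.03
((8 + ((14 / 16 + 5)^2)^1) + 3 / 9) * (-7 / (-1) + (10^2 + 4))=304399 / 64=4756.23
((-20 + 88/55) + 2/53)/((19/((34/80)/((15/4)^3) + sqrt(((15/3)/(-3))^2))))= -1.62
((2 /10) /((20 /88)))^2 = 484 /625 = 0.77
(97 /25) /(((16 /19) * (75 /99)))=60819 /10000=6.08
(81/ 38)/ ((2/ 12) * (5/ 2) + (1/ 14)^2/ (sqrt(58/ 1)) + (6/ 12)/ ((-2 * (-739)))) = 5.10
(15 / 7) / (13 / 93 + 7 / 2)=2790 / 4739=0.59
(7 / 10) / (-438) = -0.00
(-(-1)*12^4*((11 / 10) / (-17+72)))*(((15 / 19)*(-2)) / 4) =-163.71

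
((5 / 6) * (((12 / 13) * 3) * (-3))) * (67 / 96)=-1005 / 208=-4.83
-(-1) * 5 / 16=5 / 16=0.31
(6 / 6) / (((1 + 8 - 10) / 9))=-9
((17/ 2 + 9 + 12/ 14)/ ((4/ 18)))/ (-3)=-771/ 28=-27.54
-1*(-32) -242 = -210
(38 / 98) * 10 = 190 / 49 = 3.88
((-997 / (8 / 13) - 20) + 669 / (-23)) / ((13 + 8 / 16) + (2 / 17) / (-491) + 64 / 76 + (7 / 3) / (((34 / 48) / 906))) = -48709461055 / 87508682084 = -0.56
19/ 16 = 1.19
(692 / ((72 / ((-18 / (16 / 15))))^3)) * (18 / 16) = -5254875 / 524288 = -10.02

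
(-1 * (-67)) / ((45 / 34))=2278 / 45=50.62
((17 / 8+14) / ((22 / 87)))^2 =125955729 / 30976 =4066.24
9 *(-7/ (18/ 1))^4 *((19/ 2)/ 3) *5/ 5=45619/ 69984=0.65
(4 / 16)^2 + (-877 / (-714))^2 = 3203965 / 2039184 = 1.57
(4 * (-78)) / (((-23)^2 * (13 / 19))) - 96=-51240 / 529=-96.86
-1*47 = -47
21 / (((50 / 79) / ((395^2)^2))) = 1615454609475 / 2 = 807727304737.50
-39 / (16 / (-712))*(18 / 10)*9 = 281151 / 10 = 28115.10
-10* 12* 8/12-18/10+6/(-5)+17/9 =-730/9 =-81.11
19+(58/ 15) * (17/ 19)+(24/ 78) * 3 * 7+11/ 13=110288/ 3705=29.77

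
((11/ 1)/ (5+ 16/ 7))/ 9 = 0.17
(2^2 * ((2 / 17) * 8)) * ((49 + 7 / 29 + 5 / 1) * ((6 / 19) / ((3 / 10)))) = 2013440 / 9367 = 214.95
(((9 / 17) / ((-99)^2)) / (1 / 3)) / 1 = 0.00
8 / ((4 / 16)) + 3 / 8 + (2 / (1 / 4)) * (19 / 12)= 1081 / 24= 45.04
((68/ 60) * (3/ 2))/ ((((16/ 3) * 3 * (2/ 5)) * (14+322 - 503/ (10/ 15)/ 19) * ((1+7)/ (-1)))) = -323/ 2882304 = -0.00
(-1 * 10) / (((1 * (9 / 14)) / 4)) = -560 / 9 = -62.22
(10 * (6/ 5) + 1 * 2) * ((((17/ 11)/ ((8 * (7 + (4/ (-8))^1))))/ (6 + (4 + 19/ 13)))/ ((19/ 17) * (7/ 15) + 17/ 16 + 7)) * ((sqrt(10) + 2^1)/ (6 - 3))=161840/ 57402697 + 80920 * sqrt(10)/ 57402697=0.01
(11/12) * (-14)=-77/6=-12.83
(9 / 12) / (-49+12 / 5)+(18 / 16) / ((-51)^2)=-8437 / 538696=-0.02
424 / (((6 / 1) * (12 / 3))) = 53 / 3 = 17.67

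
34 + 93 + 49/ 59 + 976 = 1103.83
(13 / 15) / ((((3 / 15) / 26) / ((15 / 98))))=845 / 49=17.24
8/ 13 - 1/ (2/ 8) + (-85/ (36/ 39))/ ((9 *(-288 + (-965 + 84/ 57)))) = -112724873/ 33385716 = -3.38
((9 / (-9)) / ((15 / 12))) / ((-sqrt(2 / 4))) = 4*sqrt(2) / 5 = 1.13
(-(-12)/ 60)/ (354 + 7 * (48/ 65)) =13/ 23346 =0.00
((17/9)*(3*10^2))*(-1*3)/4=-425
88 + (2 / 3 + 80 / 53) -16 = 11794 / 159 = 74.18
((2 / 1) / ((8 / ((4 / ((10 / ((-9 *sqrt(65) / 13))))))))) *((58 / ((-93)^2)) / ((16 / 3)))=-87 *sqrt(65) / 999440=-0.00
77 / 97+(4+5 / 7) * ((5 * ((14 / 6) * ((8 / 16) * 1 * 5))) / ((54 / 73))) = 1955591 / 10476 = 186.67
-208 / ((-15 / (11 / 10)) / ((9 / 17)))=3432 / 425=8.08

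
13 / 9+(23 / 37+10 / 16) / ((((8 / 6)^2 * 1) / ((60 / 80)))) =1.97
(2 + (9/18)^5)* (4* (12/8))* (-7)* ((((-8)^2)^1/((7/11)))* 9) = -77220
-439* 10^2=-43900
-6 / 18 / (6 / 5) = -5 / 18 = -0.28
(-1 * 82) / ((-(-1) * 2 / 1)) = -41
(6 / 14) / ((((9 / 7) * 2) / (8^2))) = 32 / 3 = 10.67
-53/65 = -0.82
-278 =-278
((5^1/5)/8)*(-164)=-41/2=-20.50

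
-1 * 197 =-197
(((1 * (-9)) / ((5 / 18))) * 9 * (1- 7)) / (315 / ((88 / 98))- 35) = 384912 / 69475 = 5.54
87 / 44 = 1.98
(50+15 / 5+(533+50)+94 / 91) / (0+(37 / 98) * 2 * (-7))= -57970 / 481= -120.52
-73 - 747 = -820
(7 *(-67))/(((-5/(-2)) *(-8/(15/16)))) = 1407/64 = 21.98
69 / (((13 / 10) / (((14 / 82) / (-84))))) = -115 / 1066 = -0.11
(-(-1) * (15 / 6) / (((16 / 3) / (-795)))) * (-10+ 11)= -11925 / 32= -372.66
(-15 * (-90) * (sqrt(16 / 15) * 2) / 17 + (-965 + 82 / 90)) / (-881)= 43384 / 39645 - 720 * sqrt(15) / 14977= 0.91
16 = 16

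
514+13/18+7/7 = 9283/18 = 515.72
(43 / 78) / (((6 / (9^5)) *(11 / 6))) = 846369 / 286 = 2959.33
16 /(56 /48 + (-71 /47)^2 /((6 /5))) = 17672 /3389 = 5.21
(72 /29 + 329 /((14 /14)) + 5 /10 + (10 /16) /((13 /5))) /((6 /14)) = 775.19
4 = 4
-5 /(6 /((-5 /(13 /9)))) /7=75 /182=0.41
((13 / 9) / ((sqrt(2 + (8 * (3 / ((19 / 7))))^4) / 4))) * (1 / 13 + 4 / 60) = 0.01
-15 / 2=-7.50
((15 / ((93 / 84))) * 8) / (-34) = -1680 / 527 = -3.19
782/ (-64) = -391/ 32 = -12.22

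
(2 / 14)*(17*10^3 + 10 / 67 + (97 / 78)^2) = 6930367243 / 2853396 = 2428.81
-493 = -493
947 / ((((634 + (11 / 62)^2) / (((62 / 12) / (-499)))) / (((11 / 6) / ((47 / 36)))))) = -1241331388 / 57160050301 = -0.02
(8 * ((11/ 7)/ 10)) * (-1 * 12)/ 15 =-176/ 175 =-1.01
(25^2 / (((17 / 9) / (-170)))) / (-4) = 28125 / 2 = 14062.50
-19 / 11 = -1.73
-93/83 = -1.12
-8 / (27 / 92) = -736 / 27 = -27.26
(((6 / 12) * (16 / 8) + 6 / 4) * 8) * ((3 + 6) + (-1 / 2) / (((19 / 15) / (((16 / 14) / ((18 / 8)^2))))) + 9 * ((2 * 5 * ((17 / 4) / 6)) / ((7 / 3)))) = 2602205 / 3591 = 724.65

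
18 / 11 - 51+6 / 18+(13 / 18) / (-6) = -58391 / 1188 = -49.15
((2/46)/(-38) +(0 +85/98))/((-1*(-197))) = 18548/4218361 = 0.00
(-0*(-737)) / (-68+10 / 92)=0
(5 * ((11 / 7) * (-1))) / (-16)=55 / 112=0.49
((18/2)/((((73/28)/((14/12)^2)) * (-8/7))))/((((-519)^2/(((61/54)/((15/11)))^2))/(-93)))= 33511887871/34403002408800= 0.00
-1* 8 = -8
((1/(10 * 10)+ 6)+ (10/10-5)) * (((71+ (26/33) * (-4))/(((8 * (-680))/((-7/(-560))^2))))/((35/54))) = -4050351/670208000000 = -0.00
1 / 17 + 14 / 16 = 127 / 136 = 0.93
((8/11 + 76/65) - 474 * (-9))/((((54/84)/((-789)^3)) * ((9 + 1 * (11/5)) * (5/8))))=-465835278269.05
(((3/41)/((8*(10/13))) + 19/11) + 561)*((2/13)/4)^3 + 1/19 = 1019911031/12048699520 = 0.08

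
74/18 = 37/9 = 4.11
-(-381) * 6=2286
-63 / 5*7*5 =-441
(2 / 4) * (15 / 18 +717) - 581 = -2665 / 12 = -222.08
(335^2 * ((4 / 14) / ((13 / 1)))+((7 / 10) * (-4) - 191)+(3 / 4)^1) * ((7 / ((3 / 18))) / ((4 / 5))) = 119355.26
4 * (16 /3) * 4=256 /3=85.33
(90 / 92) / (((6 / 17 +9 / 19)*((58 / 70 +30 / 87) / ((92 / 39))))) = 3278450 / 1377987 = 2.38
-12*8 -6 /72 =-1153 /12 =-96.08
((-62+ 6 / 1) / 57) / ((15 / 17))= -952 / 855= -1.11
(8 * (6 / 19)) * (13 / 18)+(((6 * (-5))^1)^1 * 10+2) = -16882 / 57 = -296.18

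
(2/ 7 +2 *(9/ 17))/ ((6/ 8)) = 640/ 357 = 1.79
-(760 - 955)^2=-38025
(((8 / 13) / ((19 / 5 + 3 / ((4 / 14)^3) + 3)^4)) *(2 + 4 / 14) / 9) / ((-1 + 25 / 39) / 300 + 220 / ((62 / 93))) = 0.00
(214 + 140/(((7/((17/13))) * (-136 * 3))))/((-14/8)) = -122.25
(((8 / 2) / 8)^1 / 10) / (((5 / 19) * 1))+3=319 / 100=3.19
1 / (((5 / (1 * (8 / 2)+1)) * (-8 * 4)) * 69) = -0.00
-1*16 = -16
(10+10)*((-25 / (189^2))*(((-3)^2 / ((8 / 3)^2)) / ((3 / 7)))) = -125 / 3024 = -0.04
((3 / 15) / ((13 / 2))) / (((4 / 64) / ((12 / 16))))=24 / 65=0.37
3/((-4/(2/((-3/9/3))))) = 27/2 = 13.50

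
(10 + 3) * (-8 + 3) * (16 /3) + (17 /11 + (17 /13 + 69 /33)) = -146599 /429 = -341.72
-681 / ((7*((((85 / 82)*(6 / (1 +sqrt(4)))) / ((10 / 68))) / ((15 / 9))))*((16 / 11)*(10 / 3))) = -307131 / 129472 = -2.37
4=4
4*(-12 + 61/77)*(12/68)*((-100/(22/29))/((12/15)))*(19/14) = 178317375/100793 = 1769.14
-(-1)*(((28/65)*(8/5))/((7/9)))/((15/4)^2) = 512/8125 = 0.06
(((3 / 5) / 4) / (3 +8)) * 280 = 42 / 11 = 3.82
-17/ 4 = -4.25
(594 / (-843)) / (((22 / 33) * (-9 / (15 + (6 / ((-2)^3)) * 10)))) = 495 / 562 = 0.88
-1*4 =-4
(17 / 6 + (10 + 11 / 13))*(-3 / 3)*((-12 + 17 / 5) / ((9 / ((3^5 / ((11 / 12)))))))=225234 / 65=3465.14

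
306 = 306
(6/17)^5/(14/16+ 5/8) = 5184/1419857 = 0.00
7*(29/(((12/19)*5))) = 3857/60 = 64.28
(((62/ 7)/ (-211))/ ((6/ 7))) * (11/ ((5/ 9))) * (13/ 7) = -1.80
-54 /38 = -27 /19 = -1.42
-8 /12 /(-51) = 0.01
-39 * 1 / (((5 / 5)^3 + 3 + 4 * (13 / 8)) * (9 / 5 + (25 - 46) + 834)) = -65 / 14259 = -0.00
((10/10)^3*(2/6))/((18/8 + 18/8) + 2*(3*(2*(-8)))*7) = -2/4005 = -0.00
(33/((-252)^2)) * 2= 11/10584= 0.00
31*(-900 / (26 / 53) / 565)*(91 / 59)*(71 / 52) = -36745695 / 173342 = -211.98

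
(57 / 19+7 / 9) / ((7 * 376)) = 17 / 11844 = 0.00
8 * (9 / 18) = 4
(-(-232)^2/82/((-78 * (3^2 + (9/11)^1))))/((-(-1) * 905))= 37004/39071565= 0.00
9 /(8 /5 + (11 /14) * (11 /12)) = 7560 /1949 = 3.88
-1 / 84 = -0.01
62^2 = 3844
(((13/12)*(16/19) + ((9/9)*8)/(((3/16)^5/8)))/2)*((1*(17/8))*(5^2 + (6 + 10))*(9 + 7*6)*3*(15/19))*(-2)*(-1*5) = 94427097307325/6498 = 14531717037.14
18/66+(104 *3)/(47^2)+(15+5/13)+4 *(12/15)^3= 704687947/39485875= 17.85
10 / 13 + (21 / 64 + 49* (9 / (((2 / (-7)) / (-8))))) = 12349.10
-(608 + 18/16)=-4873/8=-609.12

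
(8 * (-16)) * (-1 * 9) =1152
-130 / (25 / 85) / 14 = -221 / 7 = -31.57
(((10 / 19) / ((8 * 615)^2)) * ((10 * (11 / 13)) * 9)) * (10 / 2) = 55 / 6643312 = 0.00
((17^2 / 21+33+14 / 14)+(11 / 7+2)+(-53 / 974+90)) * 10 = 2064085 / 1461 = 1412.79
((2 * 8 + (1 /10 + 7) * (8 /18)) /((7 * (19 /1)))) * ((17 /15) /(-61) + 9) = 1011988 /782325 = 1.29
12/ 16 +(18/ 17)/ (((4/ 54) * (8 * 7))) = 957/ 952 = 1.01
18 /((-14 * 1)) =-1.29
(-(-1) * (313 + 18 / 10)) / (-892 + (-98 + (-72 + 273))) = -1574 / 3945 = -0.40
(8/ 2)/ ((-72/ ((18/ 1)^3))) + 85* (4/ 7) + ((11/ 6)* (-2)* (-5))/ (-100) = -275.61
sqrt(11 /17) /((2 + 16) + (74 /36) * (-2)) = 9 * sqrt(187) /2125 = 0.06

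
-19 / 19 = -1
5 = 5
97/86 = 1.13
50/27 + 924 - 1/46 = 1149881/1242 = 925.83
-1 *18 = -18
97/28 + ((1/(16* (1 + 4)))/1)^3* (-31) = 3.46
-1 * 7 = -7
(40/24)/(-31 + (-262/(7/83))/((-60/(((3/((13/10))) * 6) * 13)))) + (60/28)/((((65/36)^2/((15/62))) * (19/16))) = 18226106201/135917362581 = 0.13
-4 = -4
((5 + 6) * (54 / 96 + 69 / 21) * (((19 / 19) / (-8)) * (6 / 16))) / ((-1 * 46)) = 14223 / 329728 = 0.04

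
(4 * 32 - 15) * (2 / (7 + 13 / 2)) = 452 / 27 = 16.74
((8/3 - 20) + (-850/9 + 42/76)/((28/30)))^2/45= 35426391961/114624720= 309.06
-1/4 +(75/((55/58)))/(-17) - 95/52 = -6.73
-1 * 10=-10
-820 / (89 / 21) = -17220 / 89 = -193.48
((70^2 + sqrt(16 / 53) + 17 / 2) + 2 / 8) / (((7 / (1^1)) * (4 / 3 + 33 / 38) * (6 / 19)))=1444 * sqrt(53) / 93121 + 1012605 / 1004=1008.68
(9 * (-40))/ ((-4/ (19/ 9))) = 190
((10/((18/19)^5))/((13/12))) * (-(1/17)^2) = -12380495/295796124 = -0.04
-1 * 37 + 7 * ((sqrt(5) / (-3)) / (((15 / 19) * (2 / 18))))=-133 * sqrt(5) / 5 - 37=-96.48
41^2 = 1681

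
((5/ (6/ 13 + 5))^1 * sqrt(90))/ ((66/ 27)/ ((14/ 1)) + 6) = 1.41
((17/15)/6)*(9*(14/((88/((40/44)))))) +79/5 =16.05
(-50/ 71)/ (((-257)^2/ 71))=-50/ 66049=-0.00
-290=-290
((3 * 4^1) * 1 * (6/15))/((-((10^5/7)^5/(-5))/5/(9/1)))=453789/250000000000000000000000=0.00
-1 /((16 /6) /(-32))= 12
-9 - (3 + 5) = -17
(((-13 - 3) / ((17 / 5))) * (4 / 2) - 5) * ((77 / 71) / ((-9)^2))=-18865 / 97767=-0.19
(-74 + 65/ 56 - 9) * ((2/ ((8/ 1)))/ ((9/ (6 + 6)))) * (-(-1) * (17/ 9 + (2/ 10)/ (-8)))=-3075193/ 60480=-50.85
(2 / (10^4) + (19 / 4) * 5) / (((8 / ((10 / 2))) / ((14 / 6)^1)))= 831257 / 24000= 34.64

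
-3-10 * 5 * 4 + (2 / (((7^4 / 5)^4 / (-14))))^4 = -103128437730143543160404204123399949859765146041708203 / 508021860739623365322188197652216501772434524836001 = -203.00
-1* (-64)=64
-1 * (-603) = 603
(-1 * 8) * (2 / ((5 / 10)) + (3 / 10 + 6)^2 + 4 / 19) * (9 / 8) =-750699 / 1900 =-395.10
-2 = -2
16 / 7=2.29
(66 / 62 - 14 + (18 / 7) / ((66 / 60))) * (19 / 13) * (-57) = 27396651 / 31031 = 882.88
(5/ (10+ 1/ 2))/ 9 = 10/ 189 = 0.05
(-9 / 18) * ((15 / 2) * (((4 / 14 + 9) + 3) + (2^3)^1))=-1065 / 14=-76.07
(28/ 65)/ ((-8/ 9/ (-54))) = 1701/ 65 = 26.17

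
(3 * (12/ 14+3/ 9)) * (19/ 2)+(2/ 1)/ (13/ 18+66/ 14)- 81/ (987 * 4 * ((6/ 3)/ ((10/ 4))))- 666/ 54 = 33901297/ 1545360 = 21.94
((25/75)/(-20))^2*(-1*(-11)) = 11/3600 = 0.00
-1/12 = -0.08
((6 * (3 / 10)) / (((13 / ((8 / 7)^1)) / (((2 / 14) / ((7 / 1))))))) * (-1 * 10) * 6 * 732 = -632448 / 4459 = -141.84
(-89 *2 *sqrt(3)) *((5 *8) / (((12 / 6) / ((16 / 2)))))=-28480 *sqrt(3)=-49328.81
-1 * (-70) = 70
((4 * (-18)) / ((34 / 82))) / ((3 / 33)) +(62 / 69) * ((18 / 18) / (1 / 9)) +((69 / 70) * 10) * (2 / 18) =-15608581 / 8211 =-1900.94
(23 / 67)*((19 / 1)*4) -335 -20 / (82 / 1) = -849247 / 2747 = -309.15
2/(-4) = -1/2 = -0.50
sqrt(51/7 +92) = sqrt(4865)/7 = 9.96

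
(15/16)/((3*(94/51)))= 0.17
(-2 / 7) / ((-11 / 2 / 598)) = 2392 / 77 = 31.06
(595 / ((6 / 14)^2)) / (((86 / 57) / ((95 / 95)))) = 553945 / 258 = 2147.07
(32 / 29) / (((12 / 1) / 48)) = 128 / 29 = 4.41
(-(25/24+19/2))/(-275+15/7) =1771/45840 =0.04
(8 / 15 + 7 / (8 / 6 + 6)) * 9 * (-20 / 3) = -982 / 11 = -89.27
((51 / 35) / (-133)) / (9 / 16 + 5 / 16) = -408 / 32585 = -0.01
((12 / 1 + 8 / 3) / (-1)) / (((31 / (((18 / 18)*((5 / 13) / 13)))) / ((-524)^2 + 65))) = -20140340 / 5239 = -3844.31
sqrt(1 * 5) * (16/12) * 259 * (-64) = -66304 * sqrt(5)/3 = -49420.08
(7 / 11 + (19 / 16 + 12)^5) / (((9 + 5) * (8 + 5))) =2191.50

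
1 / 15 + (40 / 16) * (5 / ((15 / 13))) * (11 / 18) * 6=3581 / 90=39.79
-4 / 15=-0.27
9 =9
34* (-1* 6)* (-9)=1836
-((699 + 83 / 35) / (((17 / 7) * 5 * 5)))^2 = -2085136 / 15625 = -133.45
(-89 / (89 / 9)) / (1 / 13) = -117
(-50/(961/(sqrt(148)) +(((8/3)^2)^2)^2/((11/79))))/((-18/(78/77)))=278850124224921600/1819892329414098972529- 197186984666100*sqrt(37)/1819892329414098972529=0.00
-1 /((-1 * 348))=0.00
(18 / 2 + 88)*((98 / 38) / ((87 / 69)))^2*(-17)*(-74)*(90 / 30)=1531504.46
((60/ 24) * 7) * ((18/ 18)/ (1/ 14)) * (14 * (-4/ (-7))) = 1960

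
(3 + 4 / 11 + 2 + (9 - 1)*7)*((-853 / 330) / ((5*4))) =-7.93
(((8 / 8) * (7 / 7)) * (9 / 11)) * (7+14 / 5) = 441 / 55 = 8.02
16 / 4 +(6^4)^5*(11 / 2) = 20108871420346372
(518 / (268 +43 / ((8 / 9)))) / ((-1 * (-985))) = 4144 / 2493035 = 0.00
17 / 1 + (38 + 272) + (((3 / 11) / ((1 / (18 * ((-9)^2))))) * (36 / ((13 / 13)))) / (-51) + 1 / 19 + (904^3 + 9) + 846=2624829079553 / 3553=738764165.37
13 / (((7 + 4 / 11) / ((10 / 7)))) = 1430 / 567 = 2.52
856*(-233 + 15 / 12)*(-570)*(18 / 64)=254419785 / 8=31802473.12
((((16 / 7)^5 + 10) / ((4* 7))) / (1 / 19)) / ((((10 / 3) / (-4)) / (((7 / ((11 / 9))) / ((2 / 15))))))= -936209097 / 369754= -2531.98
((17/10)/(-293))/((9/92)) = -782/13185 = -0.06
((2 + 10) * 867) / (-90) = -115.60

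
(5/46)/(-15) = -0.01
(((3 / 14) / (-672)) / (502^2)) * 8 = -0.00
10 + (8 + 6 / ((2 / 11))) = 51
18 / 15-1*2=-4 / 5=-0.80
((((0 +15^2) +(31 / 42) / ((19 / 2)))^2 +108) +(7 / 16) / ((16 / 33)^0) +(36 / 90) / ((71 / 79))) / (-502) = -45908326508533 / 453939363360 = -101.13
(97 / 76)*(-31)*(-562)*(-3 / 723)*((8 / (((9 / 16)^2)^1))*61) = -142302.94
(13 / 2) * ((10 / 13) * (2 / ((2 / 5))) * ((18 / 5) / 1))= 90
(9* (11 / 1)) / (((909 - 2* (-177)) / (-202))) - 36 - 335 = -162857 / 421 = -386.83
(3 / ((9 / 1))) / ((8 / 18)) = 3 / 4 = 0.75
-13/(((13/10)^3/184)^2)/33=-33856000000/12252669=-2763.15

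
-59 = -59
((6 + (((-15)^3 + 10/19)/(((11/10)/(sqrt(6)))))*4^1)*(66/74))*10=1980/37 - 76938000*sqrt(6)/703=-268024.50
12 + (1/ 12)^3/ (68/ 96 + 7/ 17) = 12.00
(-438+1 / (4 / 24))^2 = 186624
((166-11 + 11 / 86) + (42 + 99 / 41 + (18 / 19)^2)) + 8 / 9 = 2306419067 / 11455974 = 201.33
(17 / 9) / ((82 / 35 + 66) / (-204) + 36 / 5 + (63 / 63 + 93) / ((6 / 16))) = 10115 / 1379082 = 0.01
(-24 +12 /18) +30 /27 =-200 /9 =-22.22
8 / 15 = 0.53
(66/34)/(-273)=-0.01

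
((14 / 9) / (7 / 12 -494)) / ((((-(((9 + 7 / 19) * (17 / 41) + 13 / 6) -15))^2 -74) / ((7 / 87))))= -951526688 / 22815576670045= -0.00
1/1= 1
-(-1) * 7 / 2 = 7 / 2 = 3.50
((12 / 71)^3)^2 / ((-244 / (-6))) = 4478976 / 7814117319181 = 0.00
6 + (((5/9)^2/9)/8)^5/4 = 161919374795468767993/26986562465909833728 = 6.00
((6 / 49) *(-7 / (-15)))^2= 4 / 1225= 0.00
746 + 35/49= 5227/7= 746.71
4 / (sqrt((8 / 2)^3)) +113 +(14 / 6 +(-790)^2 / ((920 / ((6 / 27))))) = 110365 / 414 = 266.58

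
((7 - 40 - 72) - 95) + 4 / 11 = -2196 / 11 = -199.64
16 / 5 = 3.20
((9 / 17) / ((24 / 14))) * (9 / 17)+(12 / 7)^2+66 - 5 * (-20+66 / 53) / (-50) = 67.23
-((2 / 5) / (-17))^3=8 / 614125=0.00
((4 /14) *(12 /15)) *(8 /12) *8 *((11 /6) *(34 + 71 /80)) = 122804 /1575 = 77.97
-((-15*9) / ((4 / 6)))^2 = -164025 / 4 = -41006.25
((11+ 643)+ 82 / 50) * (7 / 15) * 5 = 114737 / 75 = 1529.83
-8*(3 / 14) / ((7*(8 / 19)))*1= -57 / 98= -0.58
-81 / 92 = -0.88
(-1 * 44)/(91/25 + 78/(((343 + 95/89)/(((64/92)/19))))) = -669090700/55478267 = -12.06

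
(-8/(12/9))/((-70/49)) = 21/5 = 4.20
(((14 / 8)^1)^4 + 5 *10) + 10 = 17761 / 256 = 69.38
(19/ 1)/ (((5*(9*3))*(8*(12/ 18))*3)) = 19/ 2160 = 0.01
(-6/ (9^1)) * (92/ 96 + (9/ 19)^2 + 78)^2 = -470649509521/ 112597344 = -4179.93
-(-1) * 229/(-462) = -229/462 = -0.50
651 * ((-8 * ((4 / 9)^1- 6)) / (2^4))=1808.33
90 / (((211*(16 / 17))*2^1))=765 / 3376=0.23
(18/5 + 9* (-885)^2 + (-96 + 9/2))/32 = 70489371/320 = 220279.28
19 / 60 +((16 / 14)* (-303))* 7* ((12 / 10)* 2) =-349037 / 60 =-5817.28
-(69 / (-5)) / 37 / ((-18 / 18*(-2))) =69 / 370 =0.19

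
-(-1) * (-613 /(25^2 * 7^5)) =-613 /10504375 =-0.00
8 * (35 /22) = 140 /11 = 12.73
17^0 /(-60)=-1 /60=-0.02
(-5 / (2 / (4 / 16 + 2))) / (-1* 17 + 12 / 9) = 135 / 376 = 0.36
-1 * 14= -14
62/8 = 31/4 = 7.75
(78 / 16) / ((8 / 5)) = 195 / 64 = 3.05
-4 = -4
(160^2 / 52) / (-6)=-82.05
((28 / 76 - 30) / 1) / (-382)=563 / 7258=0.08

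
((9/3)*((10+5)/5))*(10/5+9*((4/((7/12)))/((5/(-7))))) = -3798/5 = -759.60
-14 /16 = -7 /8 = -0.88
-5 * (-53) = 265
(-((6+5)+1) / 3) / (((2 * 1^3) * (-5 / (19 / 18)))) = 19 / 45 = 0.42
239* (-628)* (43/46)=-3226978/23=-140303.39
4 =4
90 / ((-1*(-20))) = 9 / 2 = 4.50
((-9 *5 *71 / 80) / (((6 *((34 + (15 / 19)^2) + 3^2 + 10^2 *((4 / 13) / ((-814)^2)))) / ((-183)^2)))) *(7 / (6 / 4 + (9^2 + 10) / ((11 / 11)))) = -1049101411897539 / 2712988958080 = -386.70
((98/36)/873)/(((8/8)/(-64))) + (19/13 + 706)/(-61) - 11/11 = -12.80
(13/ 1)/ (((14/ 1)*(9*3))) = 13/ 378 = 0.03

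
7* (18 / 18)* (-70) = -490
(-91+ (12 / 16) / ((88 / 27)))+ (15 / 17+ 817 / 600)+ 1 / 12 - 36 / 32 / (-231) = -92611921 / 1047200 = -88.44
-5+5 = 0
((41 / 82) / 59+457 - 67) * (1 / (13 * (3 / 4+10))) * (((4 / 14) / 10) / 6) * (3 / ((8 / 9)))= 414189 / 9234680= 0.04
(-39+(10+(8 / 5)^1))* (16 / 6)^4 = -561152 / 405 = -1385.56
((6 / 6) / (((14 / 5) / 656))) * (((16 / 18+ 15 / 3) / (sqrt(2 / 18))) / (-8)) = -517.38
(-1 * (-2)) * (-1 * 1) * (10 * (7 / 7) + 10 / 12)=-65 / 3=-21.67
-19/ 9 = -2.11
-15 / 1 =-15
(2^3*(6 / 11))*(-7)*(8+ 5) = -4368 / 11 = -397.09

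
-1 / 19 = -0.05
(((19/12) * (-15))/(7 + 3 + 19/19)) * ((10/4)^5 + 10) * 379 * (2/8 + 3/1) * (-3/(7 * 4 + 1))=4837451775/163328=29618.02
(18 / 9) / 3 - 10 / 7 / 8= 41 / 84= 0.49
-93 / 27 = -3.44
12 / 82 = 6 / 41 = 0.15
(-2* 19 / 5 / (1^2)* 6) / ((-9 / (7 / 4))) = 133 / 15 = 8.87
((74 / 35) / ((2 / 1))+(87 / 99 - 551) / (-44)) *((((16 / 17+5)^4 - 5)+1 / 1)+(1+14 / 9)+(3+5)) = 162195271626418 / 9550208745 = 16983.43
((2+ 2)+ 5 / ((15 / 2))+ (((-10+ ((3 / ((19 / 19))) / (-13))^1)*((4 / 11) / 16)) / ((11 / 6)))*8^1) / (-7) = -2462 / 4719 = -0.52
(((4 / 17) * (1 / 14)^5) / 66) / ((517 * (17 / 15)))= 5 / 441968435216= 0.00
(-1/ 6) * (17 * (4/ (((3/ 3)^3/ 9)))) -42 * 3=-228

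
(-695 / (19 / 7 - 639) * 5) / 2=24325 / 8908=2.73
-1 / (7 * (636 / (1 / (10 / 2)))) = -1 / 22260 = -0.00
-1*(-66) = 66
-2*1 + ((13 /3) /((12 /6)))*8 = 46 /3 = 15.33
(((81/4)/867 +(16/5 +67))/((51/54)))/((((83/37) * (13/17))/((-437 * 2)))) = -59065664211/1559155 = -37883.13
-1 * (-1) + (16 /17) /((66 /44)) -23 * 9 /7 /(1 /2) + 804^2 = 646358.48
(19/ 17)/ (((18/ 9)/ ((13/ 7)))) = 247/ 238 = 1.04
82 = 82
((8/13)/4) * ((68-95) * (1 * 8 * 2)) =-864/13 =-66.46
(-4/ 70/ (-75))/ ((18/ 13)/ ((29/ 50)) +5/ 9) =2262/ 8736875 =0.00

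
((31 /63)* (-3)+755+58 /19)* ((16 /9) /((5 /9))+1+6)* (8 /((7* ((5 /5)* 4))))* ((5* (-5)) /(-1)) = 51318580 /931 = 55122.00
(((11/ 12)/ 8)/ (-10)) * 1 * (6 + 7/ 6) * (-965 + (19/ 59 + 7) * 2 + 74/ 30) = 77.84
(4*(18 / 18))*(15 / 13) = 60 / 13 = 4.62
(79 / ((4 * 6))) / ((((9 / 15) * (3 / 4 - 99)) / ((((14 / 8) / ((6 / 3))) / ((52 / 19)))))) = -52535 / 2942784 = -0.02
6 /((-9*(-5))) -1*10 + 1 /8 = -1169 /120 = -9.74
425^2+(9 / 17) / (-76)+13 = 233384287 / 1292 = 180637.99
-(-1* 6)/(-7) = -6/7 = -0.86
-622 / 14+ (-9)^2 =256 / 7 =36.57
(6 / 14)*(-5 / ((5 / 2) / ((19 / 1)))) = -114 / 7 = -16.29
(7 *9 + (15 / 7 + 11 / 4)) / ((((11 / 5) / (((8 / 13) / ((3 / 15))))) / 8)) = 760400 / 1001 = 759.64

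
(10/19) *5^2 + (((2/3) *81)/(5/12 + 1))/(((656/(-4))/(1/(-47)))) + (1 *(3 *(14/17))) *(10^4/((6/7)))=17948562828/622421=28836.69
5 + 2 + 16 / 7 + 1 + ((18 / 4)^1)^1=14.79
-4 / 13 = -0.31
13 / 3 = 4.33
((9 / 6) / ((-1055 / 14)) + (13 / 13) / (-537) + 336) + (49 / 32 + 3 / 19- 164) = 59820297749 / 344453280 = 173.67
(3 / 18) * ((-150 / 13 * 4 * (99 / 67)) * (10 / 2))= -49500 / 871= -56.83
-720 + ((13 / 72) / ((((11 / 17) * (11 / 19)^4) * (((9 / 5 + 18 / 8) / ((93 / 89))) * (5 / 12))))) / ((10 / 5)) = -835039165309 / 1161016659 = -719.23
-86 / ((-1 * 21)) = 86 / 21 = 4.10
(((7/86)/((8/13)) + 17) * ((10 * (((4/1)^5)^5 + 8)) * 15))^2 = 15479206225012141036160102018732834600625/1849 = 8371663723640963242920553000000000000.00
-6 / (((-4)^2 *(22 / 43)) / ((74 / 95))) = -4773 / 8360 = -0.57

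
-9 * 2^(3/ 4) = -15.14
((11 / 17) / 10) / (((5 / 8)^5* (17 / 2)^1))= 360448 / 4515625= 0.08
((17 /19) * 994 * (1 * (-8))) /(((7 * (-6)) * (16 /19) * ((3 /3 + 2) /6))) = 1207 /3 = 402.33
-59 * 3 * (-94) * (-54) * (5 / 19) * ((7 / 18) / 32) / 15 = -58233 / 304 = -191.56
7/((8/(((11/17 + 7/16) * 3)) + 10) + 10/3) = 6195/13976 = 0.44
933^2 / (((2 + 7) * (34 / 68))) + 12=193454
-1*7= -7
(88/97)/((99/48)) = 128/291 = 0.44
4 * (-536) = -2144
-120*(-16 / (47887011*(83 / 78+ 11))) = 16640 / 5006853039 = 0.00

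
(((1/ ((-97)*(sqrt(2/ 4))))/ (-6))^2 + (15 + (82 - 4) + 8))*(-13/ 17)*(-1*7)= 1556606233/ 2879154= 540.65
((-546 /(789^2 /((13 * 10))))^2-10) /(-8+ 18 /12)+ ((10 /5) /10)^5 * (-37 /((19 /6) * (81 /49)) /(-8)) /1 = 612908013076622209 /398835423641362500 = 1.54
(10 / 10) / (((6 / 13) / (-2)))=-13 / 3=-4.33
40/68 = 10/17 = 0.59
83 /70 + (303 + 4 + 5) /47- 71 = -207849 /3290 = -63.18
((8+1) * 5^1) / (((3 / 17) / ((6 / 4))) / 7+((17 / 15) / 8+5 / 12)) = 642600 / 8213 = 78.24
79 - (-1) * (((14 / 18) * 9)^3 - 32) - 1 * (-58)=448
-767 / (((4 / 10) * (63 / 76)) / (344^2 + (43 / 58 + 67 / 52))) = -333411087715 / 1218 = -273736525.22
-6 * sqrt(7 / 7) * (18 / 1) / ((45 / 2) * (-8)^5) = 3 / 20480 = 0.00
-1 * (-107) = 107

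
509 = 509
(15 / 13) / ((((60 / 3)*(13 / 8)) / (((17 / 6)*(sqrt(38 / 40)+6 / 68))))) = 3 / 338+17*sqrt(95) / 1690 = 0.11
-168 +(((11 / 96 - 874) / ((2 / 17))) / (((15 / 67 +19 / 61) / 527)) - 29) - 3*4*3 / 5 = -15359321521361 / 2100480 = -7312291.25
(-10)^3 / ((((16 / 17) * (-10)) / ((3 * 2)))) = 1275 / 2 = 637.50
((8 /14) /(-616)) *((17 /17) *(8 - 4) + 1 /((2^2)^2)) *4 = -65 /4312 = -0.02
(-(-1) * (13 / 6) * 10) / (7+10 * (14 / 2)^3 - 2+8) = 65 / 10329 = 0.01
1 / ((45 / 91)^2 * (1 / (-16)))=-132496 / 2025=-65.43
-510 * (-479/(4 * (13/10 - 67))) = -203575/219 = -929.57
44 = 44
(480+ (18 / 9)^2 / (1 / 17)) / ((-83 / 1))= -548 / 83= -6.60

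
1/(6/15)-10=-15/2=-7.50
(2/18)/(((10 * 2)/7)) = 7/180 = 0.04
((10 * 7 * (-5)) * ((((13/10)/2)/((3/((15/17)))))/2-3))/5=203.31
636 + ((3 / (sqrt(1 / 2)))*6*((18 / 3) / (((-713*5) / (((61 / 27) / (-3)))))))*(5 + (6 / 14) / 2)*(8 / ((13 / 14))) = 637.45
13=13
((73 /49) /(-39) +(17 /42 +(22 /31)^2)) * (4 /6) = 1065403 /1836471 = 0.58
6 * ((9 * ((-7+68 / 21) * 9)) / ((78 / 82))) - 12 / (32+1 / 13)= -1922.42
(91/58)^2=8281/3364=2.46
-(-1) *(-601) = -601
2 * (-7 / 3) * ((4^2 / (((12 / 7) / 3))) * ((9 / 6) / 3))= -196 / 3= -65.33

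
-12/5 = -2.40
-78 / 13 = -6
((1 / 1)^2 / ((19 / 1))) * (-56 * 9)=-504 / 19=-26.53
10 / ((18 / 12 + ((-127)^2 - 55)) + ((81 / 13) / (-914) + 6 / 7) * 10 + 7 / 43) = 35764820 / 57524730359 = 0.00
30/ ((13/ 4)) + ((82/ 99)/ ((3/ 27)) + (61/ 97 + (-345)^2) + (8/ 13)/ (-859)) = 1418411663924/ 11915189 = 119042.31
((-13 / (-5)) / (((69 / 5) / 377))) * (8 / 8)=4901 / 69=71.03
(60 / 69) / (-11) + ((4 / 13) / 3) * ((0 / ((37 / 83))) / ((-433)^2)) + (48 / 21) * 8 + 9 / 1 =48183 / 1771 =27.21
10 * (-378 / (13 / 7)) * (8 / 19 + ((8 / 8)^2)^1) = -714420 / 247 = -2892.39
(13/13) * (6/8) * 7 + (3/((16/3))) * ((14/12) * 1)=189/32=5.91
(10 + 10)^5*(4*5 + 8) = 89600000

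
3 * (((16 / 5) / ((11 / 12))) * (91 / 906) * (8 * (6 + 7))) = 908544 / 8305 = 109.40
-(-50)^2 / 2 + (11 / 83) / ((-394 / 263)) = -40880393 / 32702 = -1250.09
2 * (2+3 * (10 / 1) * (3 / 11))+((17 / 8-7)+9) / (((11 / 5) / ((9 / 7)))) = 14029 / 616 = 22.77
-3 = -3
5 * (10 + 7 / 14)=105 / 2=52.50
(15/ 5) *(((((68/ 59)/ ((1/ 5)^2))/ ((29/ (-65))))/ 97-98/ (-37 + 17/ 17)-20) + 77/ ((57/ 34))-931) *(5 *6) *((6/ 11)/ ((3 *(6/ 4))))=-1025114102020/ 104061309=-9851.06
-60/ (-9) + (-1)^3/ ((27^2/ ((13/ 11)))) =53447/ 8019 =6.67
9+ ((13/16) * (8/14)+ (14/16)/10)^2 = 2917881/313600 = 9.30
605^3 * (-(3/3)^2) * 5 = -1107225625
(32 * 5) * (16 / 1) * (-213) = -545280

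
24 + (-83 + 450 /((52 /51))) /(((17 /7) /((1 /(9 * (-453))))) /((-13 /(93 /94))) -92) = 138875749 /5658769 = 24.54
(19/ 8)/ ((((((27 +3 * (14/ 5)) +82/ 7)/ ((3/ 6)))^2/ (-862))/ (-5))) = 50157625/ 43507216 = 1.15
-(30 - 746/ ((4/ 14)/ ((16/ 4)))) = 10414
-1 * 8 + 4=-4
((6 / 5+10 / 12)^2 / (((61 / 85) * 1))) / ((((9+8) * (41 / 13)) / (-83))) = -65819 / 7380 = -8.92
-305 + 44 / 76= -5784 / 19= -304.42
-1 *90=-90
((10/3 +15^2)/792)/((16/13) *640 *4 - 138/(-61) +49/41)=22271405/243666809496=0.00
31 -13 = 18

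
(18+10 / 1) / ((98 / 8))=16 / 7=2.29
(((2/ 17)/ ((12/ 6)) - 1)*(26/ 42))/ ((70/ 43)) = -4472/ 12495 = -0.36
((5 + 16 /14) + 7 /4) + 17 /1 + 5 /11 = 7807 /308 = 25.35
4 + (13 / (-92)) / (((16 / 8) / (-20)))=249 / 46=5.41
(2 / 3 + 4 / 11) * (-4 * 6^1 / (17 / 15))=-240 / 11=-21.82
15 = 15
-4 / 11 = -0.36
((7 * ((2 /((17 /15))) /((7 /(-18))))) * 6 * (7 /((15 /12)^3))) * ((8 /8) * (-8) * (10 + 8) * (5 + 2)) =292626432 /425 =688532.78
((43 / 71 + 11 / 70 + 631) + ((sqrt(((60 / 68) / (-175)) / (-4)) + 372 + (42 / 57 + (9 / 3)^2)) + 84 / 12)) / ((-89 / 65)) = -1252755127 / 1680854-13 * sqrt(1785) / 21182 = -745.33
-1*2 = -2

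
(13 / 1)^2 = 169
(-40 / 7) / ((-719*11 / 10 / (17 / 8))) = 850 / 55363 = 0.02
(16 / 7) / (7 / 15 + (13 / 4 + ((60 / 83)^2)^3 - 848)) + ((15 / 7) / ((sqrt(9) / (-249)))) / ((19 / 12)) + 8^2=-15206762626311045412 / 314621363541315227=-48.33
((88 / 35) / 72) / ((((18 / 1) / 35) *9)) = 11 / 1458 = 0.01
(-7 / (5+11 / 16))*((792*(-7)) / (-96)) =-924 / 13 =-71.08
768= 768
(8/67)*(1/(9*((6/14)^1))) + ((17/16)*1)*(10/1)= 154213/14472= 10.66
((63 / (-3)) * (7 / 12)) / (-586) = 49 / 2344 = 0.02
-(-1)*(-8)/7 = -8/7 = -1.14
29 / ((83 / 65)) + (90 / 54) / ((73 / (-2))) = 22.67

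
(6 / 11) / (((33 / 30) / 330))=1800 / 11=163.64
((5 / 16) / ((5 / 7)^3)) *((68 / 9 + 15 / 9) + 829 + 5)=2603027 / 3600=723.06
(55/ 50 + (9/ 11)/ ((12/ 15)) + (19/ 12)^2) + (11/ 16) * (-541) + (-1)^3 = -1458499/ 3960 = -368.31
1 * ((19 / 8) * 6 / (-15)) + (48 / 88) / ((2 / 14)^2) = 5671 / 220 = 25.78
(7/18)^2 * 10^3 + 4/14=85912/567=151.52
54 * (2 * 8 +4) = 1080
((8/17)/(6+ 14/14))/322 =4/19159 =0.00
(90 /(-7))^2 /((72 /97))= 21825 /98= 222.70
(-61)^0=1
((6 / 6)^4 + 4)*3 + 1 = 16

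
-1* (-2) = 2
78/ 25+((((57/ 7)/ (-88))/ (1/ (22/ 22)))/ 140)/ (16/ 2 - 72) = 86102301/ 27596800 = 3.12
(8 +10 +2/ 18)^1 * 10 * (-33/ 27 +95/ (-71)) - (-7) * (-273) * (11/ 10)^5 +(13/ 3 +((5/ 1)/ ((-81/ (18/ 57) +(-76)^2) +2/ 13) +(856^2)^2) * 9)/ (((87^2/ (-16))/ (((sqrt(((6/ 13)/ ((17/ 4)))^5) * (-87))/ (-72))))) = -177526309201799924480 * sqrt(1326)/ 134766287379477 - 2036644419211/ 575100000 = -47971719.27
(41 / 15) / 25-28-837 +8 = -321334 / 375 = -856.89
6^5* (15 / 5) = 23328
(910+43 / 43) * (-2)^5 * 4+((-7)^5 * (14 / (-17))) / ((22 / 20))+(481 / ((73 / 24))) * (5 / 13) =-1419217988 / 13651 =-103964.40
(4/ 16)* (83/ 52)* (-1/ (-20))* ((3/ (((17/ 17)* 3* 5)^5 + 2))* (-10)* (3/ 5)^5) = -60507/ 987190100000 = -0.00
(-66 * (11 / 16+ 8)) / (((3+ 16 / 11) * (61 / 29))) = -1463253 / 23912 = -61.19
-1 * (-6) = 6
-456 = -456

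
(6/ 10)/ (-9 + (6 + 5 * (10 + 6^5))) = 3/ 194635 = 0.00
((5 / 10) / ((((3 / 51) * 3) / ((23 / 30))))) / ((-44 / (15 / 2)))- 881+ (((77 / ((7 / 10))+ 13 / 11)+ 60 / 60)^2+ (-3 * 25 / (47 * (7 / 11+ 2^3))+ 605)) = 127674096647 / 10373088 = 12308.21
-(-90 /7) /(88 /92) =1035 /77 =13.44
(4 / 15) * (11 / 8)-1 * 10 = -289 / 30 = -9.63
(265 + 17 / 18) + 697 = 17333 / 18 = 962.94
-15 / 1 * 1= -15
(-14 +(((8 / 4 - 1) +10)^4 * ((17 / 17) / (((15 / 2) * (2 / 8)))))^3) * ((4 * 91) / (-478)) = -292451309847770164 / 806625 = -362561673451.44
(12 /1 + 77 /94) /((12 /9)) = 3615 /376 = 9.61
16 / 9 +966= 8710 / 9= 967.78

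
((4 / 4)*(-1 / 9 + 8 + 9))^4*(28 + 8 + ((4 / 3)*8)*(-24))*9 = -117434859520 / 729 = -161090342.28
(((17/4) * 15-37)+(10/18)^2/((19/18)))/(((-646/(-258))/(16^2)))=50903744/18411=2764.85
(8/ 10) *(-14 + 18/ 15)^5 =-4294967296/ 15625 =-274877.91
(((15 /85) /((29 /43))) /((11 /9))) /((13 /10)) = 11610 /70499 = 0.16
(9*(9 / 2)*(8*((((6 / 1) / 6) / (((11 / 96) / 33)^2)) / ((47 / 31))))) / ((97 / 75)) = 62481715200 / 4559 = 13705136.04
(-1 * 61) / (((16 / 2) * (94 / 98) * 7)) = -427 / 376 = -1.14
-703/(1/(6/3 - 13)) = 7733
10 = 10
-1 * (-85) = 85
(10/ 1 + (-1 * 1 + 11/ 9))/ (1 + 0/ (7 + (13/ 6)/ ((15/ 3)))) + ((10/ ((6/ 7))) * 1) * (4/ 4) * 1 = 197/ 9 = 21.89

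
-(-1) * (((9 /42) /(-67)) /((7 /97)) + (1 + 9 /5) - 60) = -1879331 /32830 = -57.24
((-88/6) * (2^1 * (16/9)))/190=-704/2565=-0.27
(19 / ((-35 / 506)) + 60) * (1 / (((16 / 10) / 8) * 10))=-3757 / 35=-107.34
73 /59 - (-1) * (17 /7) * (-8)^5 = -32865793 /413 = -79578.19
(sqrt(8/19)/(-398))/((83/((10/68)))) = -5*sqrt(38)/10669982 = -0.00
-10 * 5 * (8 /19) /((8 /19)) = -50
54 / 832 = 27 / 416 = 0.06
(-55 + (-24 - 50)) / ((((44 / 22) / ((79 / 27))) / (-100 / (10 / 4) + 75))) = -118895 / 18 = -6605.28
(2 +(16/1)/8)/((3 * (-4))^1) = -1/3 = -0.33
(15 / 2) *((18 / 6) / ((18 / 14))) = 35 / 2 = 17.50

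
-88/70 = -44/35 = -1.26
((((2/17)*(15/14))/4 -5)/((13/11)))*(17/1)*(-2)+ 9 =27653/182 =151.94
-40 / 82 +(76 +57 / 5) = 17817 / 205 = 86.91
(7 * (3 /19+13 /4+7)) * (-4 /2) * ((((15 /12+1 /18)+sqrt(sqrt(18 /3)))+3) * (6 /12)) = -858235 /2736-5537 * 6^(1 /4) /76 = -427.71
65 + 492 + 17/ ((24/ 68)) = 3631/ 6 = 605.17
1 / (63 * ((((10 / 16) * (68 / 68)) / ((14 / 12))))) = 4 / 135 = 0.03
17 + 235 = 252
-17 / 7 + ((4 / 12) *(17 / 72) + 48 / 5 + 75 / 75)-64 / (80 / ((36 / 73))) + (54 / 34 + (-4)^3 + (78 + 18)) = 77764903 / 1876392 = 41.44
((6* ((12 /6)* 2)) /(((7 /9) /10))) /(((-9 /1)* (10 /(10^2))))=-2400 /7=-342.86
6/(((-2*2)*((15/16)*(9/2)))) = -16/45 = -0.36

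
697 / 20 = 34.85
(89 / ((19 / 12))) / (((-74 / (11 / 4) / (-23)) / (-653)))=-44110803 / 1406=-31373.26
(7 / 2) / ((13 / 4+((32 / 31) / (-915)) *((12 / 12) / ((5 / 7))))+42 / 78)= 0.92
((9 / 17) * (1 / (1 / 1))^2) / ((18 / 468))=234 / 17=13.76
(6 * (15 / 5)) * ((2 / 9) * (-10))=-40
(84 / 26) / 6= 7 / 13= 0.54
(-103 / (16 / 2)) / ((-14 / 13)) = 1339 / 112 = 11.96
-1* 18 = -18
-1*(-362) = 362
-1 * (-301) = 301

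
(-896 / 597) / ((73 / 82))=-73472 / 43581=-1.69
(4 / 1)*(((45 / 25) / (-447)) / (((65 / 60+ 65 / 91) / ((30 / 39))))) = -2016 / 292487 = -0.01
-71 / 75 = -0.95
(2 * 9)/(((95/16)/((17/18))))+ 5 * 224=106672/95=1122.86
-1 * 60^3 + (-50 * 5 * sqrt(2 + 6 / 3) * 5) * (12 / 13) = -2838000 / 13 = -218307.69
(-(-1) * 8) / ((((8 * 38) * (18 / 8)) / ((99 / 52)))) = 11 / 494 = 0.02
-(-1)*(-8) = -8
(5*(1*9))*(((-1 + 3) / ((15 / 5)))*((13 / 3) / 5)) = 26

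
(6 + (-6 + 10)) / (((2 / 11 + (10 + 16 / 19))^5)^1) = 1993891100245 / 32462531054272512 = 0.00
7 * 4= 28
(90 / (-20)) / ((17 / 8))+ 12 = 168 / 17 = 9.88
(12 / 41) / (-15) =-4 / 205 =-0.02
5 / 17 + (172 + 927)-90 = 17158 / 17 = 1009.29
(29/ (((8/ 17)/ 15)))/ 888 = 2465/ 2368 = 1.04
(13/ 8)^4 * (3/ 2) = 85683/ 8192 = 10.46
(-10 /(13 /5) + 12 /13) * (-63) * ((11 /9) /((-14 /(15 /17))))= -3135 /221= -14.19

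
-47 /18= -2.61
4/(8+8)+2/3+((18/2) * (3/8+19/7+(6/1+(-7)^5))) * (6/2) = -76195169/168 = -453542.67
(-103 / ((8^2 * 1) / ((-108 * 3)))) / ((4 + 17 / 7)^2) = 5047 / 400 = 12.62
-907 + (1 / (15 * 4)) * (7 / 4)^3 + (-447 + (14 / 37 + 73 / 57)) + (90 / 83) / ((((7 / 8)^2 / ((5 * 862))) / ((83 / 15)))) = 1429647499827 / 44092160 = 32424.07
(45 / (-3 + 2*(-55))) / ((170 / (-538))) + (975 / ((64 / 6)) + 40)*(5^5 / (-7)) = -25242598321 / 430304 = -58662.24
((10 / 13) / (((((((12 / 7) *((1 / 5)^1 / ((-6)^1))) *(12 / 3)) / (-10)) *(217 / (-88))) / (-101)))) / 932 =138875 / 93899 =1.48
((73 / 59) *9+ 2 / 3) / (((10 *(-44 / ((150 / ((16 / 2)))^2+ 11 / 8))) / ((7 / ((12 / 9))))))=-82576081 / 1661440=-49.70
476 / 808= 119 / 202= 0.59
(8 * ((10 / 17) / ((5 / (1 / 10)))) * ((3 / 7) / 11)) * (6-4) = 48 / 6545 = 0.01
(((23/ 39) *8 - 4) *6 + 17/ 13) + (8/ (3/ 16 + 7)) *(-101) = -159669/ 1495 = -106.80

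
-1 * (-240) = 240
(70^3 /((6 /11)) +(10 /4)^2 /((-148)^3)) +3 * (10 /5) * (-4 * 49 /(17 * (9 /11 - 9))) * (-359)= 689760388937651 /1102209280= 625798.02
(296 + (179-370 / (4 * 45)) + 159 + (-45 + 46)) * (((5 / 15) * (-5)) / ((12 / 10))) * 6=-284825 / 54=-5274.54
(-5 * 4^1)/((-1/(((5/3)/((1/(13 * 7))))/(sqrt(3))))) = 1751.30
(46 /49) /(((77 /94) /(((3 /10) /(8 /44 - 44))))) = -3243 /413315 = -0.01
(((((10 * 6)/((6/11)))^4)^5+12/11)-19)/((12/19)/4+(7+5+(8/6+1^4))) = 42181424682271512576902699999999999999988771/9086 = 4642463645418392315309564000000000000000.00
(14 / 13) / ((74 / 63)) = 441 / 481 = 0.92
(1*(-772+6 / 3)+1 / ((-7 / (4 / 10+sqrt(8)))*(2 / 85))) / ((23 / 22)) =-118954 / 161 - 1870*sqrt(2) / 161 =-755.27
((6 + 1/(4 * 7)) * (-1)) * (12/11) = -507/77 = -6.58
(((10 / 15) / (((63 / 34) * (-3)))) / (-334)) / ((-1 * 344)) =-17 / 16286508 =-0.00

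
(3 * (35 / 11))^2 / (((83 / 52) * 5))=114660 / 10043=11.42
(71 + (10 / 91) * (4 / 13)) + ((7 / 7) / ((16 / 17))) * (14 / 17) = 680545 / 9464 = 71.91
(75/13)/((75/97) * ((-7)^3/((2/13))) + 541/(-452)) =-3288300/983222851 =-0.00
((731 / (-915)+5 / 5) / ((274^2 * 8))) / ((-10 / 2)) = -23 / 343472700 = -0.00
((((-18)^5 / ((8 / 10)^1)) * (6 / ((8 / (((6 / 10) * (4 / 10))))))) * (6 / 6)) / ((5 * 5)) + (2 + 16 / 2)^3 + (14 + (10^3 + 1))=-1873889 / 125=-14991.11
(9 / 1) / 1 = 9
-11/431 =-0.03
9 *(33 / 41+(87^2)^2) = 21139922106 / 41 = 515607856.24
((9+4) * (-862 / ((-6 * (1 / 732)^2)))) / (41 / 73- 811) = -36527032776 / 29581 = -1234813.99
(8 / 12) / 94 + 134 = 18895 / 141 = 134.01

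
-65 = -65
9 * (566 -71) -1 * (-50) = 4505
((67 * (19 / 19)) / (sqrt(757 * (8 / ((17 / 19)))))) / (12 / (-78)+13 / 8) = 1742 * sqrt(489022) / 2200599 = 0.55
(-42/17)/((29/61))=-2562/493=-5.20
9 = 9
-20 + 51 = 31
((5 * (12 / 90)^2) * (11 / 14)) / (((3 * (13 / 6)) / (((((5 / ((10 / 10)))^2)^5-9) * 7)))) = 429687104 / 585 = 734507.87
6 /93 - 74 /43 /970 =0.06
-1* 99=-99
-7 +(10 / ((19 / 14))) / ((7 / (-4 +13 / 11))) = -2083 / 209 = -9.97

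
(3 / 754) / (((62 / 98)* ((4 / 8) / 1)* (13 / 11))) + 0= 1617 / 151931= 0.01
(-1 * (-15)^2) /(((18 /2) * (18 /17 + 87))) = -0.28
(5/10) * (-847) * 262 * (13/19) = -1442441/19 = -75917.95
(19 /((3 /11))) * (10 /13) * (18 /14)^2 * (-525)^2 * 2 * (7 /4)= 1110965625 /13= 85458894.23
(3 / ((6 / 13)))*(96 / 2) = 312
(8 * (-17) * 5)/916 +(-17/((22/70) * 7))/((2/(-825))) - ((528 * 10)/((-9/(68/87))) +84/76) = 8276779127/2271222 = 3644.20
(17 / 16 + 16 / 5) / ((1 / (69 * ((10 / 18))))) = 7843 / 48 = 163.40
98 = 98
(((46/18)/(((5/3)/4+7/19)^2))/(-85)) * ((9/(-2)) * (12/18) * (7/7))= 398544/2723485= 0.15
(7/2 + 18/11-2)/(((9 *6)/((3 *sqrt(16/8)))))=23 *sqrt(2)/132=0.25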